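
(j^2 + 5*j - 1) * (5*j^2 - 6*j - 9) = 5*j^4 + 19*j^3 - 44*j^2 - 39*j + 9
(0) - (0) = 0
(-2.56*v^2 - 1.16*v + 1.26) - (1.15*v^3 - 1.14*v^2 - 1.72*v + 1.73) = -1.15*v^3 - 1.42*v^2 + 0.56*v - 0.47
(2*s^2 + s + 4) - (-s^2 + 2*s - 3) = 3*s^2 - s + 7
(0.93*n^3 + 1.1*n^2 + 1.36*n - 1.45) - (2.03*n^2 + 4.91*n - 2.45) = 0.93*n^3 - 0.93*n^2 - 3.55*n + 1.0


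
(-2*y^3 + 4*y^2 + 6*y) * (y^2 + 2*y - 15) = -2*y^5 + 44*y^3 - 48*y^2 - 90*y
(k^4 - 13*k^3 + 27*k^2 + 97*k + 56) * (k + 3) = k^5 - 10*k^4 - 12*k^3 + 178*k^2 + 347*k + 168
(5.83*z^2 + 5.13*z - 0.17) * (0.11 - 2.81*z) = -16.3823*z^3 - 13.774*z^2 + 1.042*z - 0.0187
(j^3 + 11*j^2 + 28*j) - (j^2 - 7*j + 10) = j^3 + 10*j^2 + 35*j - 10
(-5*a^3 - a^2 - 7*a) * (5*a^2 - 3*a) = -25*a^5 + 10*a^4 - 32*a^3 + 21*a^2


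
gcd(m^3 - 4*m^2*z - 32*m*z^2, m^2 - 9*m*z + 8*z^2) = -m + 8*z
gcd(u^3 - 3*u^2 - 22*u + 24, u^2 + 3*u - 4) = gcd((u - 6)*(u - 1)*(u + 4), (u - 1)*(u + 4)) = u^2 + 3*u - 4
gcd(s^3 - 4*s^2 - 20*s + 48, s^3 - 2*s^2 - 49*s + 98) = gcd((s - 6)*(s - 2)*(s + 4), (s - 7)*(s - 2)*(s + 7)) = s - 2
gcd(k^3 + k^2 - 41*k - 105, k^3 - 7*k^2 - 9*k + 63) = k^2 - 4*k - 21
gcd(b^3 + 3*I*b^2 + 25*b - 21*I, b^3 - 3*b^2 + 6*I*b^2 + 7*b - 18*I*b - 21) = b^2 + 6*I*b + 7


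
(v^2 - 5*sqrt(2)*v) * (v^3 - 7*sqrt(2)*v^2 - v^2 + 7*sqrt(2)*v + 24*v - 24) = v^5 - 12*sqrt(2)*v^4 - v^4 + 12*sqrt(2)*v^3 + 94*v^3 - 120*sqrt(2)*v^2 - 94*v^2 + 120*sqrt(2)*v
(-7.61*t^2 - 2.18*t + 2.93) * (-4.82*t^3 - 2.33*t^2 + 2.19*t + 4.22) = 36.6802*t^5 + 28.2389*t^4 - 25.7091*t^3 - 43.7153*t^2 - 2.7829*t + 12.3646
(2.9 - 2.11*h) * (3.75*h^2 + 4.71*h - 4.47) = -7.9125*h^3 + 0.936900000000001*h^2 + 23.0907*h - 12.963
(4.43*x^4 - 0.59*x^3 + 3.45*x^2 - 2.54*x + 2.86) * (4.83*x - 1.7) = 21.3969*x^5 - 10.3807*x^4 + 17.6665*x^3 - 18.1332*x^2 + 18.1318*x - 4.862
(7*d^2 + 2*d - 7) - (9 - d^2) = 8*d^2 + 2*d - 16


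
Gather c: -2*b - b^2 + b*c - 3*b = -b^2 + b*c - 5*b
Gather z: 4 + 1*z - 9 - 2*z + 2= -z - 3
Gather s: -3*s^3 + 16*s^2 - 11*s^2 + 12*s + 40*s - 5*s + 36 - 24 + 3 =-3*s^3 + 5*s^2 + 47*s + 15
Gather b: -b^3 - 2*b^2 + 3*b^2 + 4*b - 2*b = -b^3 + b^2 + 2*b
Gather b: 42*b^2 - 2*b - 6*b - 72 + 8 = 42*b^2 - 8*b - 64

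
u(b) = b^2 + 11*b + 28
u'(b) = 2*b + 11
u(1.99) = 53.85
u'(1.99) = 14.98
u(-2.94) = 4.30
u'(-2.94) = 5.12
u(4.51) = 97.95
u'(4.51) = 20.02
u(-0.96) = 18.36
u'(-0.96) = 9.08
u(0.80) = 37.44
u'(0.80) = 12.60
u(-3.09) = 3.56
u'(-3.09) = 4.82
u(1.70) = 49.59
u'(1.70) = 14.40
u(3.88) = 85.73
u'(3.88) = 18.76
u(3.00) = 70.00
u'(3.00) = 17.00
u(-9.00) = 10.00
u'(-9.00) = -7.00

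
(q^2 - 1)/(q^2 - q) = (q + 1)/q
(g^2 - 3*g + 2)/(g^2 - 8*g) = (g^2 - 3*g + 2)/(g*(g - 8))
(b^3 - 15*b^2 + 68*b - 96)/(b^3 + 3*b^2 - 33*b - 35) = (b^3 - 15*b^2 + 68*b - 96)/(b^3 + 3*b^2 - 33*b - 35)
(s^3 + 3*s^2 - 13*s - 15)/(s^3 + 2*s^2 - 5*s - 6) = (s^2 + 2*s - 15)/(s^2 + s - 6)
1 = 1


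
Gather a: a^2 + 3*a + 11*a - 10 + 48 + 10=a^2 + 14*a + 48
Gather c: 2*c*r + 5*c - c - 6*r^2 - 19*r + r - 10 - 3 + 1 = c*(2*r + 4) - 6*r^2 - 18*r - 12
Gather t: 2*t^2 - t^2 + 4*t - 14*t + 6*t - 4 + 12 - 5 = t^2 - 4*t + 3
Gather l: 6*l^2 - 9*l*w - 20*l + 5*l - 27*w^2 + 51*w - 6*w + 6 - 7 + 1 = 6*l^2 + l*(-9*w - 15) - 27*w^2 + 45*w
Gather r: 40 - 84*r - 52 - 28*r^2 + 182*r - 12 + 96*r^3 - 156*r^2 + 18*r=96*r^3 - 184*r^2 + 116*r - 24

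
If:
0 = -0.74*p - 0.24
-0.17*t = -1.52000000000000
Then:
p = -0.32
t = 8.94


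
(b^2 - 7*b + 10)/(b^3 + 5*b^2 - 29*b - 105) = (b - 2)/(b^2 + 10*b + 21)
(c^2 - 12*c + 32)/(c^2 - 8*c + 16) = (c - 8)/(c - 4)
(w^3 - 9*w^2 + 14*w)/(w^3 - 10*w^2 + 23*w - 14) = w/(w - 1)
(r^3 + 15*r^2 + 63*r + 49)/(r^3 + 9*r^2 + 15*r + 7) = (r + 7)/(r + 1)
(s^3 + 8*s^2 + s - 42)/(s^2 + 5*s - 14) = s + 3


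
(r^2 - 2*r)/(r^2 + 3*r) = (r - 2)/(r + 3)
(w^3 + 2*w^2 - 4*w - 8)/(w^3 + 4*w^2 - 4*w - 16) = (w + 2)/(w + 4)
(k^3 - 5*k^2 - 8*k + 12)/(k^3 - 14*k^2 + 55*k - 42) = (k + 2)/(k - 7)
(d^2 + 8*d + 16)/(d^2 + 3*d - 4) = (d + 4)/(d - 1)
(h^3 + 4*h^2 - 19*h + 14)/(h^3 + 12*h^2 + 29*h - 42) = (h - 2)/(h + 6)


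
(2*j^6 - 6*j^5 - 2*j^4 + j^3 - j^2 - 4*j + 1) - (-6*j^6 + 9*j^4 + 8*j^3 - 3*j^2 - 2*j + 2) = 8*j^6 - 6*j^5 - 11*j^4 - 7*j^3 + 2*j^2 - 2*j - 1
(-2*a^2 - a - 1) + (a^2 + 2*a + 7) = -a^2 + a + 6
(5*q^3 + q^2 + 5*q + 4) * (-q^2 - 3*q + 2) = -5*q^5 - 16*q^4 + 2*q^3 - 17*q^2 - 2*q + 8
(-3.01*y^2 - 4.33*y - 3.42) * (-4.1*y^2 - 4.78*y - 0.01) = 12.341*y^4 + 32.1408*y^3 + 34.7495*y^2 + 16.3909*y + 0.0342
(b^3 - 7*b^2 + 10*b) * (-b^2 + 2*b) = -b^5 + 9*b^4 - 24*b^3 + 20*b^2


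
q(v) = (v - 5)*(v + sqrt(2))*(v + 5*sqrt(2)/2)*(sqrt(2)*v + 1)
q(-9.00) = 6806.09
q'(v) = sqrt(2)*(v - 5)*(v + sqrt(2))*(v + 5*sqrt(2)/2) + (v - 5)*(v + sqrt(2))*(sqrt(2)*v + 1) + (v - 5)*(v + 5*sqrt(2)/2)*(sqrt(2)*v + 1) + (v + sqrt(2))*(v + 5*sqrt(2)/2)*(sqrt(2)*v + 1) = 4*sqrt(2)*v^3 - 15*sqrt(2)*v^2 + 24*v^2 - 80*v + 17*sqrt(2)*v - 85*sqrt(2)/2 + 5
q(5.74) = 447.73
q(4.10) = -257.61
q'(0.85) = -97.18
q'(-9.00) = -3449.59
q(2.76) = -288.63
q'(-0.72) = -15.48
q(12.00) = 26215.08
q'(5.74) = 785.33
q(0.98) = -103.69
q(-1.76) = -6.18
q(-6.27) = 1177.26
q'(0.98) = -101.94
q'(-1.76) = 21.18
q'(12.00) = 9449.74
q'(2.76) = -69.39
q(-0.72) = 0.20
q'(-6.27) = -989.06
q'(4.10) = 152.19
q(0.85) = -90.74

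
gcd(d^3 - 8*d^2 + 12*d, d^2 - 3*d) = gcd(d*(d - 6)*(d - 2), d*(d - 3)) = d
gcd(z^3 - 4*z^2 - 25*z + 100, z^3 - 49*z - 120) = z + 5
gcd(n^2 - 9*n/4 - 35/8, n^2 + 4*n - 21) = 1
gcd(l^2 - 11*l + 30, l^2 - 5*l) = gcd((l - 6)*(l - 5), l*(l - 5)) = l - 5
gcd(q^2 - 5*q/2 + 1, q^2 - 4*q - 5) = 1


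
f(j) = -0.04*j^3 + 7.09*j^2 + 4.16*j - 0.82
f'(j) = -0.12*j^2 + 14.18*j + 4.16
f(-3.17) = 58.51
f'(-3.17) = -42.00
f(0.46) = 2.59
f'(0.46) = 10.66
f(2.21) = 42.57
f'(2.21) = 34.91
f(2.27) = 44.69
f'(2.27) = 35.73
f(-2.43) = 31.51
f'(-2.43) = -31.01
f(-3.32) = 64.98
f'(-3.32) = -44.24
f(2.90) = 69.90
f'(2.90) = 44.27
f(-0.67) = -0.41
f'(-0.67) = -5.39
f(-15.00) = 1667.03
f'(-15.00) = -235.54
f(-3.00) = 51.59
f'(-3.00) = -39.46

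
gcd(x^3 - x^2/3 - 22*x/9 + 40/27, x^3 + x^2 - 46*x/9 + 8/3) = x^2 - 2*x + 8/9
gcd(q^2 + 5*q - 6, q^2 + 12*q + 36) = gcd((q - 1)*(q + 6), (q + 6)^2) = q + 6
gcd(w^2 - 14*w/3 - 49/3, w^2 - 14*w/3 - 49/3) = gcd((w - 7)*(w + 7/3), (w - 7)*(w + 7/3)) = w^2 - 14*w/3 - 49/3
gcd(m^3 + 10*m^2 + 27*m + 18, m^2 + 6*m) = m + 6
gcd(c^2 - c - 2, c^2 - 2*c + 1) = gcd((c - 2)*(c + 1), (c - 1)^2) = 1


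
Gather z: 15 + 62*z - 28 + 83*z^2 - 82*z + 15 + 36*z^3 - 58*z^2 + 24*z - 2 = 36*z^3 + 25*z^2 + 4*z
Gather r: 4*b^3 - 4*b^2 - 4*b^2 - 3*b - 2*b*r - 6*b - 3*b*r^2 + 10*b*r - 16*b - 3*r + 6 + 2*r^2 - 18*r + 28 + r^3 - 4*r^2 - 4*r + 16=4*b^3 - 8*b^2 - 25*b + r^3 + r^2*(-3*b - 2) + r*(8*b - 25) + 50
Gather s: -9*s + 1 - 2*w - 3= -9*s - 2*w - 2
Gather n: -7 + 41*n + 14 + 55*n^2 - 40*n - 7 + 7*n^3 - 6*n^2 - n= 7*n^3 + 49*n^2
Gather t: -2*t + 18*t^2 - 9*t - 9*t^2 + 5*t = 9*t^2 - 6*t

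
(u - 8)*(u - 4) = u^2 - 12*u + 32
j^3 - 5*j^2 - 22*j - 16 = (j - 8)*(j + 1)*(j + 2)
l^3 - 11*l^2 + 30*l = l*(l - 6)*(l - 5)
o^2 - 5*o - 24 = (o - 8)*(o + 3)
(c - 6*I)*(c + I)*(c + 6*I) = c^3 + I*c^2 + 36*c + 36*I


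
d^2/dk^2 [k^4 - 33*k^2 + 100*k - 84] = 12*k^2 - 66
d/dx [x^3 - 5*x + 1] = 3*x^2 - 5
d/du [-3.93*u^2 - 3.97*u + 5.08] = -7.86*u - 3.97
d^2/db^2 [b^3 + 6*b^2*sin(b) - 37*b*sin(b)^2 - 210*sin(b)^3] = -6*b^2*sin(b) + 24*b*cos(b) - 74*b*cos(2*b) + 6*b + 339*sin(b)/2 - 74*sin(2*b) - 945*sin(3*b)/2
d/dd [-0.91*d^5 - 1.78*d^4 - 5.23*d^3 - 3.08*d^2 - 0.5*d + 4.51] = -4.55*d^4 - 7.12*d^3 - 15.69*d^2 - 6.16*d - 0.5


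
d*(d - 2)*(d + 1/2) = d^3 - 3*d^2/2 - d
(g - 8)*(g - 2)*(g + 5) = g^3 - 5*g^2 - 34*g + 80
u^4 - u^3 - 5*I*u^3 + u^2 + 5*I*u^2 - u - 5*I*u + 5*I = (u - 5*I)*(u + I)*(-I*u + I)*(I*u + 1)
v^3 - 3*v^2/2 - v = v*(v - 2)*(v + 1/2)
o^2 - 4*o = o*(o - 4)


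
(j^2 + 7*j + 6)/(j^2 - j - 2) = (j + 6)/(j - 2)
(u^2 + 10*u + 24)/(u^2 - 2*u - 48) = (u + 4)/(u - 8)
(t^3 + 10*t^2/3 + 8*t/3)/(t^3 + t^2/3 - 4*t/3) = (t + 2)/(t - 1)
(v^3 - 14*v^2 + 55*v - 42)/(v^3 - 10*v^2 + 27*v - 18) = (v - 7)/(v - 3)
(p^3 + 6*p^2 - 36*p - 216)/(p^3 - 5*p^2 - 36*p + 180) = (p + 6)/(p - 5)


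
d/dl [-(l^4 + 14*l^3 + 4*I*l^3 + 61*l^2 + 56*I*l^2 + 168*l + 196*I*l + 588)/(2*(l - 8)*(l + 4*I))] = (-l^5 + l^4*(5 - 8*I) + l^3*(128 + 40*I) + l^2*(248 + 872*I) + l*(-1204 + 1952*I) - 5488 + 3864*I)/(l^4 + l^3*(-16 + 8*I) + l^2*(48 - 128*I) + l*(256 + 512*I) - 1024)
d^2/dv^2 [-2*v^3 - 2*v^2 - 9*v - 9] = -12*v - 4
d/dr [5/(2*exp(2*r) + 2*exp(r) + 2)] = (-5*exp(r) - 5/2)*exp(r)/(exp(2*r) + exp(r) + 1)^2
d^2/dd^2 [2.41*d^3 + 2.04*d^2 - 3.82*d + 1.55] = 14.46*d + 4.08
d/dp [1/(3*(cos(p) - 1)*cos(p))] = (-sin(p)/cos(p)^2 + 2*tan(p))/(3*(cos(p) - 1)^2)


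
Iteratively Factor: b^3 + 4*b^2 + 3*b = (b + 1)*(b^2 + 3*b) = (b + 1)*(b + 3)*(b)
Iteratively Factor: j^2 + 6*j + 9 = (j + 3)*(j + 3)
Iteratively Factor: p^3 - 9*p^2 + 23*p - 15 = (p - 1)*(p^2 - 8*p + 15) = (p - 5)*(p - 1)*(p - 3)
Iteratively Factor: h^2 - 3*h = (h - 3)*(h)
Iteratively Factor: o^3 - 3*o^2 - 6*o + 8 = (o - 4)*(o^2 + o - 2) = (o - 4)*(o - 1)*(o + 2)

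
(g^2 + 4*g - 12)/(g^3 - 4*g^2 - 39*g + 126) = (g - 2)/(g^2 - 10*g + 21)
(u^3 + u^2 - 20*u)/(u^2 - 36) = u*(u^2 + u - 20)/(u^2 - 36)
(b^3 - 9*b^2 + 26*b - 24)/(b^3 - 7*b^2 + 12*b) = (b - 2)/b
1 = 1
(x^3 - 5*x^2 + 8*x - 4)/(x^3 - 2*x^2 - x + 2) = (x - 2)/(x + 1)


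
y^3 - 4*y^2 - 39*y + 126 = (y - 7)*(y - 3)*(y + 6)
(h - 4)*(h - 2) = h^2 - 6*h + 8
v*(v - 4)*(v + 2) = v^3 - 2*v^2 - 8*v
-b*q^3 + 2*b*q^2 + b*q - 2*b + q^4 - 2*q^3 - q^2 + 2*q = (-b + q)*(q - 2)*(q - 1)*(q + 1)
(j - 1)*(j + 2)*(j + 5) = j^3 + 6*j^2 + 3*j - 10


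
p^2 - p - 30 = (p - 6)*(p + 5)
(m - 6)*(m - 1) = m^2 - 7*m + 6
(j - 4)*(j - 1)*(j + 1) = j^3 - 4*j^2 - j + 4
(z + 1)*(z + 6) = z^2 + 7*z + 6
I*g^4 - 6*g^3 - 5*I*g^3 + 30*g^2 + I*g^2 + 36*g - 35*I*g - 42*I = (g - 6)*(g - I)*(g + 7*I)*(I*g + I)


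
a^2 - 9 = (a - 3)*(a + 3)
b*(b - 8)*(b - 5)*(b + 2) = b^4 - 11*b^3 + 14*b^2 + 80*b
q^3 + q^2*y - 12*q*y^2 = q*(q - 3*y)*(q + 4*y)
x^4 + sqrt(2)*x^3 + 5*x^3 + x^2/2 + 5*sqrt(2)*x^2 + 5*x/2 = x*(x + 5)*(x + sqrt(2)/2)^2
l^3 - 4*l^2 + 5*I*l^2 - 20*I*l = l*(l - 4)*(l + 5*I)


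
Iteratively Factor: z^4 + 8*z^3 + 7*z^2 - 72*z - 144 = (z - 3)*(z^3 + 11*z^2 + 40*z + 48) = (z - 3)*(z + 4)*(z^2 + 7*z + 12) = (z - 3)*(z + 4)^2*(z + 3)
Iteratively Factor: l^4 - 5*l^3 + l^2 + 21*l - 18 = (l - 3)*(l^3 - 2*l^2 - 5*l + 6) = (l - 3)^2*(l^2 + l - 2) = (l - 3)^2*(l + 2)*(l - 1)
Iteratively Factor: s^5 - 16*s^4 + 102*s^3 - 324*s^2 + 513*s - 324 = (s - 4)*(s^4 - 12*s^3 + 54*s^2 - 108*s + 81) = (s - 4)*(s - 3)*(s^3 - 9*s^2 + 27*s - 27) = (s - 4)*(s - 3)^2*(s^2 - 6*s + 9) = (s - 4)*(s - 3)^3*(s - 3)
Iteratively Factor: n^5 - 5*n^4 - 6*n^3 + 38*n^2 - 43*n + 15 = (n - 5)*(n^4 - 6*n^2 + 8*n - 3) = (n - 5)*(n - 1)*(n^3 + n^2 - 5*n + 3) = (n - 5)*(n - 1)*(n + 3)*(n^2 - 2*n + 1) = (n - 5)*(n - 1)^2*(n + 3)*(n - 1)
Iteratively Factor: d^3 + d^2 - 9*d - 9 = (d + 3)*(d^2 - 2*d - 3) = (d + 1)*(d + 3)*(d - 3)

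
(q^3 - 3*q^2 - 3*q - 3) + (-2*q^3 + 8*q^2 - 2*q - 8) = -q^3 + 5*q^2 - 5*q - 11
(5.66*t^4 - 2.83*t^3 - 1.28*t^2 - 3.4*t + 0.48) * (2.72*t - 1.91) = 15.3952*t^5 - 18.5082*t^4 + 1.9237*t^3 - 6.8032*t^2 + 7.7996*t - 0.9168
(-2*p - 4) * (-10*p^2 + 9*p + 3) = 20*p^3 + 22*p^2 - 42*p - 12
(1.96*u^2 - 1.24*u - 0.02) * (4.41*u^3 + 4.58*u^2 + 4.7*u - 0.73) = 8.6436*u^5 + 3.5084*u^4 + 3.4446*u^3 - 7.3504*u^2 + 0.8112*u + 0.0146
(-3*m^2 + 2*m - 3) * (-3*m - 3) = 9*m^3 + 3*m^2 + 3*m + 9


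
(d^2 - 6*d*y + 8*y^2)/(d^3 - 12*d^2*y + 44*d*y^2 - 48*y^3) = 1/(d - 6*y)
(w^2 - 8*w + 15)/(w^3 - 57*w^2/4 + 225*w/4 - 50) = 4*(w - 3)/(4*w^2 - 37*w + 40)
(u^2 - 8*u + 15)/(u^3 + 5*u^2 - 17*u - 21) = (u - 5)/(u^2 + 8*u + 7)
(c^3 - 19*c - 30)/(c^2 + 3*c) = c - 3 - 10/c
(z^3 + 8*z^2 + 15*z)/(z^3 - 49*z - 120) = z/(z - 8)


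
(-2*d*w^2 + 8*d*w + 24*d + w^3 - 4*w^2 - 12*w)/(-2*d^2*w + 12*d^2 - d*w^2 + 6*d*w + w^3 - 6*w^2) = (w + 2)/(d + w)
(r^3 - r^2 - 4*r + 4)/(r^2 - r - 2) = (r^2 + r - 2)/(r + 1)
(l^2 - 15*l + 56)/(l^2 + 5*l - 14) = (l^2 - 15*l + 56)/(l^2 + 5*l - 14)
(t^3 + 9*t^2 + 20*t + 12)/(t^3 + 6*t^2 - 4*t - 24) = (t + 1)/(t - 2)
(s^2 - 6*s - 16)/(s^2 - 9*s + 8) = (s + 2)/(s - 1)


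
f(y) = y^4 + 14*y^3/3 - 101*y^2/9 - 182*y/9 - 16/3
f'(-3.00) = 65.11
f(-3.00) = -90.67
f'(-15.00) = -10033.56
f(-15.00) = 32648.00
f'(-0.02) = -19.77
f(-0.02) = -4.93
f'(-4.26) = 20.22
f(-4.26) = -154.28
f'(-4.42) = 7.09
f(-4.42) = -156.49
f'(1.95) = 18.91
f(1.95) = -38.38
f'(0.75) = -27.49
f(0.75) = -24.53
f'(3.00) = 146.44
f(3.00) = 40.00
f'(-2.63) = 62.88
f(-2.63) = -66.82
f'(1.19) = -20.37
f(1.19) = -35.42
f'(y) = 4*y^3 + 14*y^2 - 202*y/9 - 182/9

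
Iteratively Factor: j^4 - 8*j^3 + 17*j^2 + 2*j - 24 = (j + 1)*(j^3 - 9*j^2 + 26*j - 24) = (j - 2)*(j + 1)*(j^2 - 7*j + 12) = (j - 4)*(j - 2)*(j + 1)*(j - 3)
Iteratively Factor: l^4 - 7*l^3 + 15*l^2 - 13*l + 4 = (l - 4)*(l^3 - 3*l^2 + 3*l - 1) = (l - 4)*(l - 1)*(l^2 - 2*l + 1) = (l - 4)*(l - 1)^2*(l - 1)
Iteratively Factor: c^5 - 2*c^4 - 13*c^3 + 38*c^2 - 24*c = (c - 2)*(c^4 - 13*c^2 + 12*c) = (c - 3)*(c - 2)*(c^3 + 3*c^2 - 4*c) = c*(c - 3)*(c - 2)*(c^2 + 3*c - 4) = c*(c - 3)*(c - 2)*(c + 4)*(c - 1)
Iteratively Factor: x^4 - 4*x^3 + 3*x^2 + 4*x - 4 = (x - 2)*(x^3 - 2*x^2 - x + 2) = (x - 2)^2*(x^2 - 1) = (x - 2)^2*(x + 1)*(x - 1)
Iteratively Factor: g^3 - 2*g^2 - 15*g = (g + 3)*(g^2 - 5*g) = (g - 5)*(g + 3)*(g)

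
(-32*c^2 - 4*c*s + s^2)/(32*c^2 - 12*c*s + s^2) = (4*c + s)/(-4*c + s)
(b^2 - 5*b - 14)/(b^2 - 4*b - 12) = (b - 7)/(b - 6)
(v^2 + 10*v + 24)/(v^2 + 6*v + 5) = (v^2 + 10*v + 24)/(v^2 + 6*v + 5)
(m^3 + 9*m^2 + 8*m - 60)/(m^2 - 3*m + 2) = (m^2 + 11*m + 30)/(m - 1)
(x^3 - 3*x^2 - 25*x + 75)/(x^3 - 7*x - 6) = (x^2 - 25)/(x^2 + 3*x + 2)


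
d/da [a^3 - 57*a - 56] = 3*a^2 - 57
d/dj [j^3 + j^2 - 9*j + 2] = 3*j^2 + 2*j - 9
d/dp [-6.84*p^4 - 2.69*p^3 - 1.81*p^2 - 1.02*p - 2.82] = -27.36*p^3 - 8.07*p^2 - 3.62*p - 1.02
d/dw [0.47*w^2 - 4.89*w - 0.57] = 0.94*w - 4.89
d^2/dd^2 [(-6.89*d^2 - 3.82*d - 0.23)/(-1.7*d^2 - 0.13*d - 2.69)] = (19.03422*d^3 - 185.05962*d^2 - 104.50818*d + 94.945944)/(4.913*d^6 + 1.1271*d^5 + 23.40849*d^4 + 3.569137*d^3 + 37.040493*d^2 + 2.822079*d + 19.465109)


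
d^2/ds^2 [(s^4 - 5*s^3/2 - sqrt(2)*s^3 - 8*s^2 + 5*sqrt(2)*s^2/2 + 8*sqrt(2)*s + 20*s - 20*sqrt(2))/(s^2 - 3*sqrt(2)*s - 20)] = 2*(s^6 - 9*sqrt(2)*s^5 - 6*s^4 - 60*s^3 + 426*sqrt(2)*s^3 - 360*sqrt(2)*s^2 + 1560*s^2 - 1440*s - 720*sqrt(2)*s - 4160 - 960*sqrt(2))/(s^6 - 9*sqrt(2)*s^5 - 6*s^4 + 306*sqrt(2)*s^3 + 120*s^2 - 3600*sqrt(2)*s - 8000)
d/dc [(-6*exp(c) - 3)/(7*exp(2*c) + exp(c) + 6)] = 3*((2*exp(c) + 1)*(14*exp(c) + 1) - 14*exp(2*c) - 2*exp(c) - 12)*exp(c)/(7*exp(2*c) + exp(c) + 6)^2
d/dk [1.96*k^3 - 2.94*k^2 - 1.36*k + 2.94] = 5.88*k^2 - 5.88*k - 1.36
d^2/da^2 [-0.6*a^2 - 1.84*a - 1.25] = -1.20000000000000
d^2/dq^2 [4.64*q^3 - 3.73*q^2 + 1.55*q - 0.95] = 27.84*q - 7.46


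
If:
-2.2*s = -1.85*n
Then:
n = 1.18918918918919*s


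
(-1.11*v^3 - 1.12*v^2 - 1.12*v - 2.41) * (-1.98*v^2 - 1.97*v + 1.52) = 2.1978*v^5 + 4.4043*v^4 + 2.7368*v^3 + 5.2758*v^2 + 3.0453*v - 3.6632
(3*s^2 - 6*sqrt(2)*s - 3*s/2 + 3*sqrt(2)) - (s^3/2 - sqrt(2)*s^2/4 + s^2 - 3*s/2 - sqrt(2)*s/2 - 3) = -s^3/2 + sqrt(2)*s^2/4 + 2*s^2 - 11*sqrt(2)*s/2 + 3 + 3*sqrt(2)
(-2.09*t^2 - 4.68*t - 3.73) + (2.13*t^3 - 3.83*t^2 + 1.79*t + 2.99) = 2.13*t^3 - 5.92*t^2 - 2.89*t - 0.74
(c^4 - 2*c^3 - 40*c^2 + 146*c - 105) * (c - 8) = c^5 - 10*c^4 - 24*c^3 + 466*c^2 - 1273*c + 840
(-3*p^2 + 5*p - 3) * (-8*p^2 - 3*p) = 24*p^4 - 31*p^3 + 9*p^2 + 9*p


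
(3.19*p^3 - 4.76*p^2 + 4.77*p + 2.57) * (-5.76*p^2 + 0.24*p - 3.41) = -18.3744*p^5 + 28.1832*p^4 - 39.4955*p^3 + 2.5732*p^2 - 15.6489*p - 8.7637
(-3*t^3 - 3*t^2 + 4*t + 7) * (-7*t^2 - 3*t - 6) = 21*t^5 + 30*t^4 - t^3 - 43*t^2 - 45*t - 42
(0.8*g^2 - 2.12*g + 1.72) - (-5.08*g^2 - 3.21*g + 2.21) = 5.88*g^2 + 1.09*g - 0.49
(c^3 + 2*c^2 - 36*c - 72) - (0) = c^3 + 2*c^2 - 36*c - 72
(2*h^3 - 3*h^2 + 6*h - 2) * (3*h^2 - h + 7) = 6*h^5 - 11*h^4 + 35*h^3 - 33*h^2 + 44*h - 14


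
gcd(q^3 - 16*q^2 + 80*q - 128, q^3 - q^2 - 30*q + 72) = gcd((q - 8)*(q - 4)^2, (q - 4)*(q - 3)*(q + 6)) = q - 4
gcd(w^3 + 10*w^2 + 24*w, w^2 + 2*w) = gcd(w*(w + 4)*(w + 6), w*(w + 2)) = w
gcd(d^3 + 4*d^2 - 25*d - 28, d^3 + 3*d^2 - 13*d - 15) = d + 1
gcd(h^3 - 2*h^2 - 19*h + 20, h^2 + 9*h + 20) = h + 4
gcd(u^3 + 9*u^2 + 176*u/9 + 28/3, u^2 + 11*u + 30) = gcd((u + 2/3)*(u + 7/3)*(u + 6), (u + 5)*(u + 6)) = u + 6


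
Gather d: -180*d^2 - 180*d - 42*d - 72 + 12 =-180*d^2 - 222*d - 60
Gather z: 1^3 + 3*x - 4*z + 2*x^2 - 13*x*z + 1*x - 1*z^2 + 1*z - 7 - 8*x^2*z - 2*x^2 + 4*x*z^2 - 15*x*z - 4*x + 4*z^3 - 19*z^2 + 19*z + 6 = 4*z^3 + z^2*(4*x - 20) + z*(-8*x^2 - 28*x + 16)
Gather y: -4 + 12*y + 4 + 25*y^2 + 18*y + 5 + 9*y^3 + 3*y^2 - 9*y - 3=9*y^3 + 28*y^2 + 21*y + 2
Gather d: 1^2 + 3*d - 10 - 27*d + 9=-24*d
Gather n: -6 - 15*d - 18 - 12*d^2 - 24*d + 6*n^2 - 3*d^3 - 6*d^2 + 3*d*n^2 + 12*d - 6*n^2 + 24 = -3*d^3 - 18*d^2 + 3*d*n^2 - 27*d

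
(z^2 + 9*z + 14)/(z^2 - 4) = (z + 7)/(z - 2)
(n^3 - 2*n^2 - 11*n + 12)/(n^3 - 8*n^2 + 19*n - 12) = (n + 3)/(n - 3)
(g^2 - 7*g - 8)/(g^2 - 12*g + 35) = (g^2 - 7*g - 8)/(g^2 - 12*g + 35)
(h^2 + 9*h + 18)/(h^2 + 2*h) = (h^2 + 9*h + 18)/(h*(h + 2))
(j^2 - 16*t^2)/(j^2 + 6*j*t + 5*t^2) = (j^2 - 16*t^2)/(j^2 + 6*j*t + 5*t^2)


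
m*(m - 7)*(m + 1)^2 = m^4 - 5*m^3 - 13*m^2 - 7*m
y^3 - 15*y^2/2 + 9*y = y*(y - 6)*(y - 3/2)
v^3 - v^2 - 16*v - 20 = (v - 5)*(v + 2)^2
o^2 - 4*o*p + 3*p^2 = (o - 3*p)*(o - p)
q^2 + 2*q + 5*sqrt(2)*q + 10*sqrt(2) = (q + 2)*(q + 5*sqrt(2))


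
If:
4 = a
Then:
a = 4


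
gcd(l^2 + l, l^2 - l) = l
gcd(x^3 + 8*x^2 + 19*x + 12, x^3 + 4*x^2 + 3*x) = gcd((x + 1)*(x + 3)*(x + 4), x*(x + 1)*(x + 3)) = x^2 + 4*x + 3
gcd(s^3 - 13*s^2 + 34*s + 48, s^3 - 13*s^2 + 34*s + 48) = s^3 - 13*s^2 + 34*s + 48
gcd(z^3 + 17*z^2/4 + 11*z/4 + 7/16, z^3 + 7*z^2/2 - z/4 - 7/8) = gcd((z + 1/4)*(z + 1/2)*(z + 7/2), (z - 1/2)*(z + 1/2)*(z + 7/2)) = z^2 + 4*z + 7/4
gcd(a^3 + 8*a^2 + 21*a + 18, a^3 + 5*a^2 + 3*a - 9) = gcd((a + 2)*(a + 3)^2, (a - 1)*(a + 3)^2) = a^2 + 6*a + 9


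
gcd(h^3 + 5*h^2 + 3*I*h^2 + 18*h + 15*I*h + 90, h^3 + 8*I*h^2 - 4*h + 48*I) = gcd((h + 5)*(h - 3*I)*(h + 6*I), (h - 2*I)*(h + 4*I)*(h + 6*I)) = h + 6*I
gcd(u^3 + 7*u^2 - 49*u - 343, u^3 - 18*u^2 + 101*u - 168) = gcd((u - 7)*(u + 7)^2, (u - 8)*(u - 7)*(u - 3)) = u - 7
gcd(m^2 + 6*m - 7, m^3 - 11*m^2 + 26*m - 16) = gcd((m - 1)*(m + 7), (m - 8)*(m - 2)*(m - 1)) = m - 1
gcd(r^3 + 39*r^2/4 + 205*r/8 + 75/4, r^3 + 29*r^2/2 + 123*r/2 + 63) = r + 6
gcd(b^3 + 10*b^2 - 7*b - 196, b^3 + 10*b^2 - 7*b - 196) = b^3 + 10*b^2 - 7*b - 196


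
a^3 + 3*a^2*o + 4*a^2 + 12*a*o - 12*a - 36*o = (a - 2)*(a + 6)*(a + 3*o)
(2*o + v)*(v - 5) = 2*o*v - 10*o + v^2 - 5*v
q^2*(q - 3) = q^3 - 3*q^2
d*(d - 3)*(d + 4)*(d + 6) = d^4 + 7*d^3 - 6*d^2 - 72*d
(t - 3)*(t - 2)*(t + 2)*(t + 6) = t^4 + 3*t^3 - 22*t^2 - 12*t + 72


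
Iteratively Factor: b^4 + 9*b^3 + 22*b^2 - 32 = (b + 4)*(b^3 + 5*b^2 + 2*b - 8) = (b + 4)^2*(b^2 + b - 2) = (b - 1)*(b + 4)^2*(b + 2)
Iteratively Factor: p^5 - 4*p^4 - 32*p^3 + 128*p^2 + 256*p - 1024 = (p - 4)*(p^4 - 32*p^2 + 256) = (p - 4)^2*(p^3 + 4*p^2 - 16*p - 64) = (p - 4)^2*(p + 4)*(p^2 - 16) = (p - 4)^3*(p + 4)*(p + 4)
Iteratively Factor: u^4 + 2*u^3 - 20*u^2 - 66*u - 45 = (u - 5)*(u^3 + 7*u^2 + 15*u + 9) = (u - 5)*(u + 1)*(u^2 + 6*u + 9) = (u - 5)*(u + 1)*(u + 3)*(u + 3)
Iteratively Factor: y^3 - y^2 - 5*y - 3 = (y + 1)*(y^2 - 2*y - 3) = (y - 3)*(y + 1)*(y + 1)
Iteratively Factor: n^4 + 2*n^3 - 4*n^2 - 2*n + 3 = (n + 3)*(n^3 - n^2 - n + 1) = (n - 1)*(n + 3)*(n^2 - 1) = (n - 1)*(n + 1)*(n + 3)*(n - 1)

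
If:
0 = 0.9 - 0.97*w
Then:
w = 0.93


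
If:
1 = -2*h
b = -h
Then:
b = 1/2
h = -1/2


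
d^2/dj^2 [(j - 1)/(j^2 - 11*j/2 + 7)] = 4*((13 - 6*j)*(2*j^2 - 11*j + 14) + (j - 1)*(4*j - 11)^2)/(2*j^2 - 11*j + 14)^3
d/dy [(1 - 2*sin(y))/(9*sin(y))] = -cos(y)/(9*sin(y)^2)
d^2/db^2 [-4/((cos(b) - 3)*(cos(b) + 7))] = 4*(4*sin(b)^4 - 102*sin(b)^2 + 69*cos(b) + 3*cos(3*b) + 24)/((cos(b) - 3)^3*(cos(b) + 7)^3)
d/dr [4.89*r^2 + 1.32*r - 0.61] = 9.78*r + 1.32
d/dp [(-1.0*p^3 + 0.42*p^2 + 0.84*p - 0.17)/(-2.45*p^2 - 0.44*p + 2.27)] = (2.45*p^4 + 0.88*p^3 - 4.9368*p^2 + 1.0738*p + 1.832)/(6.0025*p^4 + 2.156*p^3 - 10.9294*p^2 - 1.9976*p + 5.1529)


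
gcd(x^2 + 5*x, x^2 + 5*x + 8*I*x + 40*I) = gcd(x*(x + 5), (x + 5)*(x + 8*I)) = x + 5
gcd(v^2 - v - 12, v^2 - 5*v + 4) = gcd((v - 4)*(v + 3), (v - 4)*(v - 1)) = v - 4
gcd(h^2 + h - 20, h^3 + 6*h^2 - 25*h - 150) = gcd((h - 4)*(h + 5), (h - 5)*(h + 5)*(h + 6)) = h + 5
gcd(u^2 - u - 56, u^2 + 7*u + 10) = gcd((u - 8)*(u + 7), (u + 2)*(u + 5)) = 1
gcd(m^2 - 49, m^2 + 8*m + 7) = m + 7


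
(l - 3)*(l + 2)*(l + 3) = l^3 + 2*l^2 - 9*l - 18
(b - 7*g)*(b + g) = b^2 - 6*b*g - 7*g^2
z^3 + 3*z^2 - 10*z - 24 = (z - 3)*(z + 2)*(z + 4)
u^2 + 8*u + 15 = (u + 3)*(u + 5)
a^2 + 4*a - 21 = (a - 3)*(a + 7)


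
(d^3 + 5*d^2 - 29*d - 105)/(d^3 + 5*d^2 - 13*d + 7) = (d^2 - 2*d - 15)/(d^2 - 2*d + 1)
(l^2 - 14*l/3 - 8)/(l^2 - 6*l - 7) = (-l^2 + 14*l/3 + 8)/(-l^2 + 6*l + 7)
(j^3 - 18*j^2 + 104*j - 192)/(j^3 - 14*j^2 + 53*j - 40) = (j^2 - 10*j + 24)/(j^2 - 6*j + 5)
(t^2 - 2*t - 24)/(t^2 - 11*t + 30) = (t + 4)/(t - 5)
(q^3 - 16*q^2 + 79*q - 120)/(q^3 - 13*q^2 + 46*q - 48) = (q - 5)/(q - 2)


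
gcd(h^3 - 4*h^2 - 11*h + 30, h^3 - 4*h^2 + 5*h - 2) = h - 2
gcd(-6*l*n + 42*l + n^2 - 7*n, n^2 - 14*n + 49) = n - 7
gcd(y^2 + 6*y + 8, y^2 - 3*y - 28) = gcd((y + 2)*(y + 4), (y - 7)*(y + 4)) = y + 4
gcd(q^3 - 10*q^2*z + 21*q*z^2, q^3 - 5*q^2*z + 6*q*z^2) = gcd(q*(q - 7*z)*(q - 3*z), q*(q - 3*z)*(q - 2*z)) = -q^2 + 3*q*z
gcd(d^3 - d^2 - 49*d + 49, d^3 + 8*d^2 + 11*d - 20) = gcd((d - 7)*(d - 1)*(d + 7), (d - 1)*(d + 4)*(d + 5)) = d - 1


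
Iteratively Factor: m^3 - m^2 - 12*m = (m)*(m^2 - m - 12) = m*(m - 4)*(m + 3)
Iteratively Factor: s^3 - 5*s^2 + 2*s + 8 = (s - 2)*(s^2 - 3*s - 4) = (s - 4)*(s - 2)*(s + 1)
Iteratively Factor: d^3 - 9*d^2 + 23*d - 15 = (d - 1)*(d^2 - 8*d + 15) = (d - 3)*(d - 1)*(d - 5)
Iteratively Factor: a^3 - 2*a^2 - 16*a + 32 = (a + 4)*(a^2 - 6*a + 8) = (a - 4)*(a + 4)*(a - 2)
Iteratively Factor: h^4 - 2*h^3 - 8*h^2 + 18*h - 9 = (h - 3)*(h^3 + h^2 - 5*h + 3) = (h - 3)*(h + 3)*(h^2 - 2*h + 1) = (h - 3)*(h - 1)*(h + 3)*(h - 1)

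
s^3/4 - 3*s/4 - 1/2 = (s/4 + 1/4)*(s - 2)*(s + 1)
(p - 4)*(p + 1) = p^2 - 3*p - 4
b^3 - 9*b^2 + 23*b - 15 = (b - 5)*(b - 3)*(b - 1)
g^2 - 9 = (g - 3)*(g + 3)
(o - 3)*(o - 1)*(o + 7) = o^3 + 3*o^2 - 25*o + 21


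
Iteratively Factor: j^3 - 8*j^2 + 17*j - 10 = (j - 2)*(j^2 - 6*j + 5) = (j - 5)*(j - 2)*(j - 1)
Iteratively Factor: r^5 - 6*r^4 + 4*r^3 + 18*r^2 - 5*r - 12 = (r + 1)*(r^4 - 7*r^3 + 11*r^2 + 7*r - 12) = (r - 3)*(r + 1)*(r^3 - 4*r^2 - r + 4) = (r - 4)*(r - 3)*(r + 1)*(r^2 - 1) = (r - 4)*(r - 3)*(r - 1)*(r + 1)*(r + 1)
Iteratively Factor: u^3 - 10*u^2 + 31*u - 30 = (u - 3)*(u^2 - 7*u + 10) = (u - 3)*(u - 2)*(u - 5)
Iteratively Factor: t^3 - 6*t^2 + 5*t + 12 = (t - 4)*(t^2 - 2*t - 3) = (t - 4)*(t - 3)*(t + 1)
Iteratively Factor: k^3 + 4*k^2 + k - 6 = (k - 1)*(k^2 + 5*k + 6) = (k - 1)*(k + 3)*(k + 2)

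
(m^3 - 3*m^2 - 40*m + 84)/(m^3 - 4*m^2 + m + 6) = (m^2 - m - 42)/(m^2 - 2*m - 3)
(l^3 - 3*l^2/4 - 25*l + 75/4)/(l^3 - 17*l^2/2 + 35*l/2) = (4*l^2 + 17*l - 15)/(2*l*(2*l - 7))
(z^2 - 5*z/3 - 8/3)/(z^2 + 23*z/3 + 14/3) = (3*z^2 - 5*z - 8)/(3*z^2 + 23*z + 14)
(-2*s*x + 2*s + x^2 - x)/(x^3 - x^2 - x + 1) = (-2*s + x)/(x^2 - 1)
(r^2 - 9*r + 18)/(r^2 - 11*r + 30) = (r - 3)/(r - 5)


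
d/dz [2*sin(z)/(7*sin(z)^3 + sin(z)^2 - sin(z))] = -2*(14*sin(z) + 1)*cos(z)/(7*sin(z)^2 + sin(z) - 1)^2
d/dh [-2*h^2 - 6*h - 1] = -4*h - 6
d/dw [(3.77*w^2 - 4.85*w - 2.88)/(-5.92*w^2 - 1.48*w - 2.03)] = (-34.2916*w^2 - 49.4054*w + 5.5831)/(35.0464*w^4 + 17.5232*w^3 + 26.2256*w^2 + 6.0088*w + 4.1209)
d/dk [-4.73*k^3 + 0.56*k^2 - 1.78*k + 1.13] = -14.19*k^2 + 1.12*k - 1.78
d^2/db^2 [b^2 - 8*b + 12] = 2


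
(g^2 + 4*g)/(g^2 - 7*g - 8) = g*(g + 4)/(g^2 - 7*g - 8)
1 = 1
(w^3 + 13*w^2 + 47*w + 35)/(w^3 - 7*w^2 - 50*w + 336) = (w^2 + 6*w + 5)/(w^2 - 14*w + 48)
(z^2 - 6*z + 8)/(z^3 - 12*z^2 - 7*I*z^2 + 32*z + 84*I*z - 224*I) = (z - 2)/(z^2 - z*(8 + 7*I) + 56*I)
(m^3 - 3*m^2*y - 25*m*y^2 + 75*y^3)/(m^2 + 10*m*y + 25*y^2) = (m^2 - 8*m*y + 15*y^2)/(m + 5*y)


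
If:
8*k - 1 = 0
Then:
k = 1/8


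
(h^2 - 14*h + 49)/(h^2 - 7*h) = (h - 7)/h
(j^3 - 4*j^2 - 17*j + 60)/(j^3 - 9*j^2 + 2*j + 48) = (j^2 - j - 20)/(j^2 - 6*j - 16)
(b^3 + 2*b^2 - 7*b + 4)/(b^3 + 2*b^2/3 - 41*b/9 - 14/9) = 9*(b^3 + 2*b^2 - 7*b + 4)/(9*b^3 + 6*b^2 - 41*b - 14)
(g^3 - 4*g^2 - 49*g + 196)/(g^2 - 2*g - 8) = (g^2 - 49)/(g + 2)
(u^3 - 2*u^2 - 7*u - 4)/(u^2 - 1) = (u^2 - 3*u - 4)/(u - 1)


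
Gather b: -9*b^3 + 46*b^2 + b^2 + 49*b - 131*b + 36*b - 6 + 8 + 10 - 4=-9*b^3 + 47*b^2 - 46*b + 8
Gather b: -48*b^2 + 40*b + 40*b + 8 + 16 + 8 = -48*b^2 + 80*b + 32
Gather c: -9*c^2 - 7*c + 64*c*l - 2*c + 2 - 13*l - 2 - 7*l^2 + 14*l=-9*c^2 + c*(64*l - 9) - 7*l^2 + l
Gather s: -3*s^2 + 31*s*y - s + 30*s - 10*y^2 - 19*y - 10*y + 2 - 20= -3*s^2 + s*(31*y + 29) - 10*y^2 - 29*y - 18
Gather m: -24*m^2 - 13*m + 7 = -24*m^2 - 13*m + 7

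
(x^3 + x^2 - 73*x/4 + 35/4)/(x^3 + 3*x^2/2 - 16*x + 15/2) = (x - 7/2)/(x - 3)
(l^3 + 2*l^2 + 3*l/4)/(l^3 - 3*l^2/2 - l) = (l + 3/2)/(l - 2)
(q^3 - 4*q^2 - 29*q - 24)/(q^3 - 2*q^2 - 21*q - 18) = (q - 8)/(q - 6)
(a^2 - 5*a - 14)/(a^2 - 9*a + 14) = (a + 2)/(a - 2)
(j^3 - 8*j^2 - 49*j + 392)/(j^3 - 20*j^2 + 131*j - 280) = (j + 7)/(j - 5)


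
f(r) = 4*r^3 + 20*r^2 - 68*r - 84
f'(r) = 12*r^2 + 40*r - 68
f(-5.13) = 251.16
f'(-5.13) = 42.60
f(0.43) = -109.22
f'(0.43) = -48.58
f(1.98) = -109.18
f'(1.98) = 58.24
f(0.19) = -96.17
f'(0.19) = -59.97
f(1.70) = -122.15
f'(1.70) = 34.68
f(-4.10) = 255.32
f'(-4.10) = -30.28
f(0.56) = -115.11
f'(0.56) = -41.84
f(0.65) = -118.65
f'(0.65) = -36.93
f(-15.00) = -8064.00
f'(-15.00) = 2032.00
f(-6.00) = 180.00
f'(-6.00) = 124.00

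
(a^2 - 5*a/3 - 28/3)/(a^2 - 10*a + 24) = (a + 7/3)/(a - 6)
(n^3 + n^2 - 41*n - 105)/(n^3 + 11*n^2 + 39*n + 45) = (n - 7)/(n + 3)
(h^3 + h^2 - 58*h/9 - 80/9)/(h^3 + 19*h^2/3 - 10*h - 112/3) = (h + 5/3)/(h + 7)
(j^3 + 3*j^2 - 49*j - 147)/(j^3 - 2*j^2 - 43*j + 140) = (j^2 - 4*j - 21)/(j^2 - 9*j + 20)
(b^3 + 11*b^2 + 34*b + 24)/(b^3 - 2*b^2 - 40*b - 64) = (b^2 + 7*b + 6)/(b^2 - 6*b - 16)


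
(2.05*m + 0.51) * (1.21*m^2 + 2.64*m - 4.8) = 2.4805*m^3 + 6.0291*m^2 - 8.4936*m - 2.448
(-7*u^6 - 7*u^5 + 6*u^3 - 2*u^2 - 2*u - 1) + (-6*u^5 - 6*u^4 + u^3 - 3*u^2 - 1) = -7*u^6 - 13*u^5 - 6*u^4 + 7*u^3 - 5*u^2 - 2*u - 2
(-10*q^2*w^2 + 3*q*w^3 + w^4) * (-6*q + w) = 60*q^3*w^2 - 28*q^2*w^3 - 3*q*w^4 + w^5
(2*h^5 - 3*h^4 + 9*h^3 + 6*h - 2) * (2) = 4*h^5 - 6*h^4 + 18*h^3 + 12*h - 4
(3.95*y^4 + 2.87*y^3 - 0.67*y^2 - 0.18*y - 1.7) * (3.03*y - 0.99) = 11.9685*y^5 + 4.7856*y^4 - 4.8714*y^3 + 0.1179*y^2 - 4.9728*y + 1.683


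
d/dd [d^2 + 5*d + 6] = 2*d + 5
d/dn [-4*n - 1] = -4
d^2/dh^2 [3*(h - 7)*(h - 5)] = 6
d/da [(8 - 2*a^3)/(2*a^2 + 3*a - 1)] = 2*(-3*a^2*(2*a^2 + 3*a - 1) + (4*a + 3)*(a^3 - 4))/(2*a^2 + 3*a - 1)^2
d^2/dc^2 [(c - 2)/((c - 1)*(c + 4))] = 2*(c^3 - 6*c^2 - 6*c - 14)/(c^6 + 9*c^5 + 15*c^4 - 45*c^3 - 60*c^2 + 144*c - 64)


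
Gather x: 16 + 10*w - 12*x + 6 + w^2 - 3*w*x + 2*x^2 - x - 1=w^2 + 10*w + 2*x^2 + x*(-3*w - 13) + 21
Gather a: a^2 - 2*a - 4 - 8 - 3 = a^2 - 2*a - 15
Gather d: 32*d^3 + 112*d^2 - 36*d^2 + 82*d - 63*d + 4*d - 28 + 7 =32*d^3 + 76*d^2 + 23*d - 21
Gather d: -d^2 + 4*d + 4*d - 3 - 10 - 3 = -d^2 + 8*d - 16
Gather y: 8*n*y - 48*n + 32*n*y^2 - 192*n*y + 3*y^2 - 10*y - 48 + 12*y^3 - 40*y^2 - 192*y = -48*n + 12*y^3 + y^2*(32*n - 37) + y*(-184*n - 202) - 48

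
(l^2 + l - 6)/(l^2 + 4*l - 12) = (l + 3)/(l + 6)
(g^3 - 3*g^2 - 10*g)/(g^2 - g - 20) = g*(g + 2)/(g + 4)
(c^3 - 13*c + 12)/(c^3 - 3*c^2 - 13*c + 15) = (c^2 + c - 12)/(c^2 - 2*c - 15)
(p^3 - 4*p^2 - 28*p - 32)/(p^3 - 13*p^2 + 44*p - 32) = (p^2 + 4*p + 4)/(p^2 - 5*p + 4)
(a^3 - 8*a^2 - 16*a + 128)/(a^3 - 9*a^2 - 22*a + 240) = (a^2 - 16)/(a^2 - a - 30)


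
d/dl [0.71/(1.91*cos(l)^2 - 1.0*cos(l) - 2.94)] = (2.7122*cos(l) - 0.71)*sin(l)/(-1.91*cos(l)^2 + 1.0*cos(l) + 2.94)^2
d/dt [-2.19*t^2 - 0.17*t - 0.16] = -4.38*t - 0.17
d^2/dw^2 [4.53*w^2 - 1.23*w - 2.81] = 9.06000000000000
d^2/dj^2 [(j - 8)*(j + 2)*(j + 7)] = 6*j + 2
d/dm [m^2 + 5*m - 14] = 2*m + 5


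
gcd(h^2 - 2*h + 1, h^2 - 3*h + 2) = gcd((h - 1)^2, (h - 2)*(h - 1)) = h - 1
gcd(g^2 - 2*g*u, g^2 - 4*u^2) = -g + 2*u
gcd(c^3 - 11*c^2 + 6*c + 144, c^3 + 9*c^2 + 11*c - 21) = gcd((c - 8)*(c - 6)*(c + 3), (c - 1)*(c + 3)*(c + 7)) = c + 3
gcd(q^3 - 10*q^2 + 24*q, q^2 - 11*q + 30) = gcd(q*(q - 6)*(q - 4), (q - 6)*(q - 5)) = q - 6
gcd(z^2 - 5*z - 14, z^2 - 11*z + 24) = 1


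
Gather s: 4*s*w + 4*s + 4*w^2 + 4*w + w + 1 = s*(4*w + 4) + 4*w^2 + 5*w + 1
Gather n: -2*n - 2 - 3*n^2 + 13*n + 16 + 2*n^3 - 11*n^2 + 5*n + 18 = 2*n^3 - 14*n^2 + 16*n + 32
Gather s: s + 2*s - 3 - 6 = 3*s - 9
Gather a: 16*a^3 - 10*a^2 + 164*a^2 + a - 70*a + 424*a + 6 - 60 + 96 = 16*a^3 + 154*a^2 + 355*a + 42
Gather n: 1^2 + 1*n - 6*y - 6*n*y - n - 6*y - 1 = -6*n*y - 12*y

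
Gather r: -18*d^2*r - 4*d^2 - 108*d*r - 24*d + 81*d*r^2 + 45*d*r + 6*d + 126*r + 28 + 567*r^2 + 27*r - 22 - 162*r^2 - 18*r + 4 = -4*d^2 - 18*d + r^2*(81*d + 405) + r*(-18*d^2 - 63*d + 135) + 10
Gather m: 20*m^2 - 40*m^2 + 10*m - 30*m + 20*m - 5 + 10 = 5 - 20*m^2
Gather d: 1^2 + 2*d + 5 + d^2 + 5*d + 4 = d^2 + 7*d + 10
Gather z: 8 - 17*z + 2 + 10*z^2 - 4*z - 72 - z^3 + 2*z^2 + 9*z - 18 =-z^3 + 12*z^2 - 12*z - 80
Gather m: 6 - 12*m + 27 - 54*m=33 - 66*m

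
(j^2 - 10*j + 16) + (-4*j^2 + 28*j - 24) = -3*j^2 + 18*j - 8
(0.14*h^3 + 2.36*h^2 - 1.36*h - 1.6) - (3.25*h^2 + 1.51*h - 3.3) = 0.14*h^3 - 0.89*h^2 - 2.87*h + 1.7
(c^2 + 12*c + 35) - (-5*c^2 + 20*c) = 6*c^2 - 8*c + 35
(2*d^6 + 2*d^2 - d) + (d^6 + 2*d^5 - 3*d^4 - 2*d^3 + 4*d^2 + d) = 3*d^6 + 2*d^5 - 3*d^4 - 2*d^3 + 6*d^2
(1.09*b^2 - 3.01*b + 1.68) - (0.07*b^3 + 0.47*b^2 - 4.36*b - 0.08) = -0.07*b^3 + 0.62*b^2 + 1.35*b + 1.76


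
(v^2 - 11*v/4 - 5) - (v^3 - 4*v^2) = -v^3 + 5*v^2 - 11*v/4 - 5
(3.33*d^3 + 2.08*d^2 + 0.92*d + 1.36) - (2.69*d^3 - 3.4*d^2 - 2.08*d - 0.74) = 0.64*d^3 + 5.48*d^2 + 3.0*d + 2.1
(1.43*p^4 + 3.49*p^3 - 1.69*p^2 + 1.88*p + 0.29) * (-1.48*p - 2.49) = -2.1164*p^5 - 8.7259*p^4 - 6.1889*p^3 + 1.4257*p^2 - 5.1104*p - 0.7221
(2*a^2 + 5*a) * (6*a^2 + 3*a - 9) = 12*a^4 + 36*a^3 - 3*a^2 - 45*a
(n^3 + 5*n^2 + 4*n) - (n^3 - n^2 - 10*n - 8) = 6*n^2 + 14*n + 8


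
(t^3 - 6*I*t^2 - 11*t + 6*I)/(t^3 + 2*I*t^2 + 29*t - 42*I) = (t - I)/(t + 7*I)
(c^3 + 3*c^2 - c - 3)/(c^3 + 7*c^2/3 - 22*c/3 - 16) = 3*(c^2 - 1)/(3*c^2 - 2*c - 16)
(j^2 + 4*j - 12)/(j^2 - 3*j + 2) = (j + 6)/(j - 1)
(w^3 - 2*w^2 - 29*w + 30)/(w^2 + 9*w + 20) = (w^2 - 7*w + 6)/(w + 4)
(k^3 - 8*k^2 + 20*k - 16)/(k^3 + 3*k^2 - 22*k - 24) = (k^2 - 4*k + 4)/(k^2 + 7*k + 6)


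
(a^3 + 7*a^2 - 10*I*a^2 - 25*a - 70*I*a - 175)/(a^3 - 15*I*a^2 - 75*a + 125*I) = (a + 7)/(a - 5*I)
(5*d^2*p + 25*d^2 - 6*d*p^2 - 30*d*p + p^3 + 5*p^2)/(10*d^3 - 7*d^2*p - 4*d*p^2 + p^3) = (p + 5)/(2*d + p)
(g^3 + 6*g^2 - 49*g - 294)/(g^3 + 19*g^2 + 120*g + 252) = (g - 7)/(g + 6)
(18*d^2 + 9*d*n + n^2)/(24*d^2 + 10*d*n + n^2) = (3*d + n)/(4*d + n)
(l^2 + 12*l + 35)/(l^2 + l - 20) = (l + 7)/(l - 4)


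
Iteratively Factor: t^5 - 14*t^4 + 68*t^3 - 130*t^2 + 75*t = (t - 1)*(t^4 - 13*t^3 + 55*t^2 - 75*t) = (t - 5)*(t - 1)*(t^3 - 8*t^2 + 15*t) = (t - 5)*(t - 3)*(t - 1)*(t^2 - 5*t) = (t - 5)^2*(t - 3)*(t - 1)*(t)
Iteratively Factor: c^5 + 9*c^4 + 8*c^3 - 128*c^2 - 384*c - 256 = (c - 4)*(c^4 + 13*c^3 + 60*c^2 + 112*c + 64) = (c - 4)*(c + 4)*(c^3 + 9*c^2 + 24*c + 16) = (c - 4)*(c + 4)^2*(c^2 + 5*c + 4) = (c - 4)*(c + 1)*(c + 4)^2*(c + 4)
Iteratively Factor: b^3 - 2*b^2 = (b)*(b^2 - 2*b) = b*(b - 2)*(b)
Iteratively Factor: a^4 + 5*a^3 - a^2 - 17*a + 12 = (a + 3)*(a^3 + 2*a^2 - 7*a + 4) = (a - 1)*(a + 3)*(a^2 + 3*a - 4) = (a - 1)*(a + 3)*(a + 4)*(a - 1)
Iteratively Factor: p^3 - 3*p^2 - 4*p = (p)*(p^2 - 3*p - 4) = p*(p + 1)*(p - 4)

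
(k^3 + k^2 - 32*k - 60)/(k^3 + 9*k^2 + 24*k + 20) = (k - 6)/(k + 2)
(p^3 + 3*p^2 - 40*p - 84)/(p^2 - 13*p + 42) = (p^2 + 9*p + 14)/(p - 7)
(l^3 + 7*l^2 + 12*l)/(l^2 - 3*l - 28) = l*(l + 3)/(l - 7)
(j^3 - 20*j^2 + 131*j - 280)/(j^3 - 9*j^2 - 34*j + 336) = (j - 5)/(j + 6)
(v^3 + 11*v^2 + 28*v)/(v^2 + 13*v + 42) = v*(v + 4)/(v + 6)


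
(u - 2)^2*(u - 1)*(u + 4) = u^4 - u^3 - 12*u^2 + 28*u - 16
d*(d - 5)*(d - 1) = d^3 - 6*d^2 + 5*d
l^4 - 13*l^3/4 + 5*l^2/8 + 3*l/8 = l*(l - 3)*(l - 1/2)*(l + 1/4)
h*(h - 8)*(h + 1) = h^3 - 7*h^2 - 8*h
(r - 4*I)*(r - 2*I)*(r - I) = r^3 - 7*I*r^2 - 14*r + 8*I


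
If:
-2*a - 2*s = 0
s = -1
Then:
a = 1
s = -1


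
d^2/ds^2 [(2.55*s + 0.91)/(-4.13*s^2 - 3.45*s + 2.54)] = (-(2.55*s + 0.91)*(8.26*s + 3.45)*(16.52*s + 6.9) + (63.189*s + 25.1116)*(4.13*s^2 + 3.45*s - 2.54))/(4.13*s^2 + 3.45*s - 2.54)^3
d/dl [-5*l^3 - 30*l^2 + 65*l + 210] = -15*l^2 - 60*l + 65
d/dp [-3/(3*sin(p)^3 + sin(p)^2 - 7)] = 3*(9*sin(p) + 2)*sin(p)*cos(p)/(3*sin(p)^3 + sin(p)^2 - 7)^2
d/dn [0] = 0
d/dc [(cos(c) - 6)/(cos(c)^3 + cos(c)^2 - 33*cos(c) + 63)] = (-11*cos(c) + cos(2*c) - 44)*sin(c)/((cos(c) - 3)^3*(cos(c) + 7)^2)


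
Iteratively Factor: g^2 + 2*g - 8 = (g + 4)*(g - 2)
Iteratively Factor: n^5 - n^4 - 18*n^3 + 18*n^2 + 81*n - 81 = (n + 3)*(n^4 - 4*n^3 - 6*n^2 + 36*n - 27) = (n - 3)*(n + 3)*(n^3 - n^2 - 9*n + 9) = (n - 3)^2*(n + 3)*(n^2 + 2*n - 3) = (n - 3)^2*(n - 1)*(n + 3)*(n + 3)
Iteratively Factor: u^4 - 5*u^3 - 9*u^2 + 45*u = (u)*(u^3 - 5*u^2 - 9*u + 45) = u*(u - 5)*(u^2 - 9) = u*(u - 5)*(u + 3)*(u - 3)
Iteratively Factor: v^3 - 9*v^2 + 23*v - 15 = (v - 5)*(v^2 - 4*v + 3) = (v - 5)*(v - 3)*(v - 1)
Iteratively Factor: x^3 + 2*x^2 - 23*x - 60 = (x - 5)*(x^2 + 7*x + 12) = (x - 5)*(x + 3)*(x + 4)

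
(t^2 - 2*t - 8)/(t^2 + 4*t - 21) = (t^2 - 2*t - 8)/(t^2 + 4*t - 21)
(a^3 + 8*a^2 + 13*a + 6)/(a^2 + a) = a + 7 + 6/a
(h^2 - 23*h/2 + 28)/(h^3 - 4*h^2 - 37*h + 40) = (h - 7/2)/(h^2 + 4*h - 5)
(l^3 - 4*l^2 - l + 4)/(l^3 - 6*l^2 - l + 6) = (l - 4)/(l - 6)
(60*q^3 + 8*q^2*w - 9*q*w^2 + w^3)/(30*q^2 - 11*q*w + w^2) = 2*q + w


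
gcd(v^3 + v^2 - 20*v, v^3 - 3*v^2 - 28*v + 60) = v + 5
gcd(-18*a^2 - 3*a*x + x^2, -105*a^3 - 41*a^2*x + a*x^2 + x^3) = 3*a + x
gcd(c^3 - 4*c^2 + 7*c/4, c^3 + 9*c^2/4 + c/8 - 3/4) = c - 1/2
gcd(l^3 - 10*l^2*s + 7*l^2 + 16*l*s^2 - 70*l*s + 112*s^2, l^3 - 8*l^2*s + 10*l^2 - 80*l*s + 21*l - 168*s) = -l^2 + 8*l*s - 7*l + 56*s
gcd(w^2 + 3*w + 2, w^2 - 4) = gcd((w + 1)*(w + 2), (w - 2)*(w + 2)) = w + 2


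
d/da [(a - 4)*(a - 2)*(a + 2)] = 3*a^2 - 8*a - 4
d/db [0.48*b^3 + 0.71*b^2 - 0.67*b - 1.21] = 1.44*b^2 + 1.42*b - 0.67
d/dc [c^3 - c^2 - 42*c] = 3*c^2 - 2*c - 42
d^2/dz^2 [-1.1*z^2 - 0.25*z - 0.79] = -2.20000000000000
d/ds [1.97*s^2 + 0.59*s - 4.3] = 3.94*s + 0.59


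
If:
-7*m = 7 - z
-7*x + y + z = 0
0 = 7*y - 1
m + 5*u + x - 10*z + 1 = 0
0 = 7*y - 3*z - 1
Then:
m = -1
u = -1/245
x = 1/49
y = 1/7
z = 0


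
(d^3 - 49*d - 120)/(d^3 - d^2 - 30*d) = (d^2 - 5*d - 24)/(d*(d - 6))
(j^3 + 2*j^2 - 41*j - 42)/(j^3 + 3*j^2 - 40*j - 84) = (j + 1)/(j + 2)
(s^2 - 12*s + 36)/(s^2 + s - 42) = (s - 6)/(s + 7)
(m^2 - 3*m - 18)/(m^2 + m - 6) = (m - 6)/(m - 2)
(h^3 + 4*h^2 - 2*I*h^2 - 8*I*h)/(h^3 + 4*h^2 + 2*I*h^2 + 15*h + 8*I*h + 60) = h*(h - 2*I)/(h^2 + 2*I*h + 15)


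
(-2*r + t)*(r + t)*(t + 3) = -2*r^2*t - 6*r^2 - r*t^2 - 3*r*t + t^3 + 3*t^2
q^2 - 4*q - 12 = (q - 6)*(q + 2)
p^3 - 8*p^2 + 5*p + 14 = (p - 7)*(p - 2)*(p + 1)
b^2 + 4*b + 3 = (b + 1)*(b + 3)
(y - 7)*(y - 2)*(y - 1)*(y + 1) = y^4 - 9*y^3 + 13*y^2 + 9*y - 14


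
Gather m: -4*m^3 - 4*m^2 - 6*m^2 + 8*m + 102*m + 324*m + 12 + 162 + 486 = -4*m^3 - 10*m^2 + 434*m + 660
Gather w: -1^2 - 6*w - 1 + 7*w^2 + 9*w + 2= 7*w^2 + 3*w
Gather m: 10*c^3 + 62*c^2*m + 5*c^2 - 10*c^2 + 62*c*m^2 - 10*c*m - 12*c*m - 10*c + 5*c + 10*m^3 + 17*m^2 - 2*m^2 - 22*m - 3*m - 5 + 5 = 10*c^3 - 5*c^2 - 5*c + 10*m^3 + m^2*(62*c + 15) + m*(62*c^2 - 22*c - 25)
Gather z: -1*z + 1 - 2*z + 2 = 3 - 3*z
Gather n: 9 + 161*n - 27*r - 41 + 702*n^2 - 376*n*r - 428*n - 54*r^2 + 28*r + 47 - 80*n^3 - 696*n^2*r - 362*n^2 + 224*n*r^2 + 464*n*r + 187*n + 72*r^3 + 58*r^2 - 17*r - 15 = -80*n^3 + n^2*(340 - 696*r) + n*(224*r^2 + 88*r - 80) + 72*r^3 + 4*r^2 - 16*r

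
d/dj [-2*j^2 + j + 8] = 1 - 4*j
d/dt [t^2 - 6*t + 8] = 2*t - 6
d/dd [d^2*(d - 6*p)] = 3*d*(d - 4*p)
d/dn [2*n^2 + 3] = 4*n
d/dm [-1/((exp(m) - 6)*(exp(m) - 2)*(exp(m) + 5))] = ((exp(m) - 6)*(exp(m) - 2) + (exp(m) - 6)*(exp(m) + 5) + (exp(m) - 2)*(exp(m) + 5))*exp(m)/((exp(m) - 6)^2*(exp(m) - 2)^2*(exp(m) + 5)^2)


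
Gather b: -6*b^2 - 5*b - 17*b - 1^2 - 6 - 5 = -6*b^2 - 22*b - 12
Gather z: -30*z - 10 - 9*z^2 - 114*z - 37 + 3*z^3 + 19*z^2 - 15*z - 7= 3*z^3 + 10*z^2 - 159*z - 54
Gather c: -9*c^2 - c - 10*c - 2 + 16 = -9*c^2 - 11*c + 14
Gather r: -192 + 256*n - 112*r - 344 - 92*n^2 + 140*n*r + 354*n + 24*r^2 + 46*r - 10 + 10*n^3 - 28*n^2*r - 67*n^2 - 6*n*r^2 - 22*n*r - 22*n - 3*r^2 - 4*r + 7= 10*n^3 - 159*n^2 + 588*n + r^2*(21 - 6*n) + r*(-28*n^2 + 118*n - 70) - 539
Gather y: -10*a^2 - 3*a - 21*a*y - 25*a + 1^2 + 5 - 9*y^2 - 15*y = -10*a^2 - 28*a - 9*y^2 + y*(-21*a - 15) + 6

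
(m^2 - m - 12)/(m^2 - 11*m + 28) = (m + 3)/(m - 7)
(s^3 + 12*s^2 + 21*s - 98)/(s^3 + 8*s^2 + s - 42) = (s + 7)/(s + 3)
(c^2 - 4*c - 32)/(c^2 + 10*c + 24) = (c - 8)/(c + 6)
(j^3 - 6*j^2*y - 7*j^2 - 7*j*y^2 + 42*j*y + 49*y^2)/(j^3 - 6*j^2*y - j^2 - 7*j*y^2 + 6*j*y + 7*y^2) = (j - 7)/(j - 1)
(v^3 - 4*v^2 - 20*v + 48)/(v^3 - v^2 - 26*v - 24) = (v - 2)/(v + 1)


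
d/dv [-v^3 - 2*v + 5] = -3*v^2 - 2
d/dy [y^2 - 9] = 2*y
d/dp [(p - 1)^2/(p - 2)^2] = (2 - 2*p)/(p - 2)^3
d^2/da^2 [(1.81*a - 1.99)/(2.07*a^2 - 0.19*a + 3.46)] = ((8.9264 - 22.4802*a)*(2.07*a^2 - 0.19*a + 3.46) + (1.81*a - 1.99)*(4.14*a - 0.19)*(8.28*a - 0.38))/(2.07*a^2 - 0.19*a + 3.46)^3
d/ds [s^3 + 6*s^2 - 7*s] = 3*s^2 + 12*s - 7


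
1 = 1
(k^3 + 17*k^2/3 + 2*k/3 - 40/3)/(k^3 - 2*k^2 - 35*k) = (3*k^2 + 2*k - 8)/(3*k*(k - 7))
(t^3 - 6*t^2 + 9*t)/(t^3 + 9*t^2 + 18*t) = (t^2 - 6*t + 9)/(t^2 + 9*t + 18)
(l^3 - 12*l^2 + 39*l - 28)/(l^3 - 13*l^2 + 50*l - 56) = (l - 1)/(l - 2)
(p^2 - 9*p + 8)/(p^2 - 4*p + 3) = (p - 8)/(p - 3)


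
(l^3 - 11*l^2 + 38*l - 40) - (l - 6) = l^3 - 11*l^2 + 37*l - 34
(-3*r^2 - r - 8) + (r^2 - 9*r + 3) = -2*r^2 - 10*r - 5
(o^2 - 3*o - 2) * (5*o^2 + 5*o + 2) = 5*o^4 - 10*o^3 - 23*o^2 - 16*o - 4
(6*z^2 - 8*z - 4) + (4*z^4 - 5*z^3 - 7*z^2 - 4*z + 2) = 4*z^4 - 5*z^3 - z^2 - 12*z - 2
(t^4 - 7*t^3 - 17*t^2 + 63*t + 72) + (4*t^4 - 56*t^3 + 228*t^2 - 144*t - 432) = 5*t^4 - 63*t^3 + 211*t^2 - 81*t - 360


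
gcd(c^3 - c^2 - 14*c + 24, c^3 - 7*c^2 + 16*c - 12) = c^2 - 5*c + 6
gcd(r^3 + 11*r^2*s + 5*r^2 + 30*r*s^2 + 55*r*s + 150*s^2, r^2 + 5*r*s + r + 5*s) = r + 5*s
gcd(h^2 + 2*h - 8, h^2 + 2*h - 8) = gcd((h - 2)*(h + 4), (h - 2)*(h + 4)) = h^2 + 2*h - 8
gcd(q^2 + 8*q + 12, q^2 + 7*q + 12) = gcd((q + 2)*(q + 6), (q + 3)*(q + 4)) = 1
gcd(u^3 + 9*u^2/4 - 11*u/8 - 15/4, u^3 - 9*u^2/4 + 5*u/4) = u - 5/4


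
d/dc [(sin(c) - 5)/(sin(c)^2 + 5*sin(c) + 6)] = (10*sin(c) + cos(c)^2 + 30)*cos(c)/(sin(c)^2 + 5*sin(c) + 6)^2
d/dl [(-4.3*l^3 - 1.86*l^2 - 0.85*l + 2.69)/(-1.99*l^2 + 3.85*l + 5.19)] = (8.557*l^4 - 33.11*l^3 - 75.8035*l^2 - 8.6006*l - 14.768)/(3.9601*l^4 - 15.323*l^3 - 5.8337*l^2 + 39.963*l + 26.9361)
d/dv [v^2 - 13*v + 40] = 2*v - 13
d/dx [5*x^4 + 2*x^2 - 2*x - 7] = 20*x^3 + 4*x - 2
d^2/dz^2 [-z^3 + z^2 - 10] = 2 - 6*z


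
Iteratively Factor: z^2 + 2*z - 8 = (z - 2)*(z + 4)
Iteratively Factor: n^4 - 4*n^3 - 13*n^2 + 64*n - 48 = (n - 3)*(n^3 - n^2 - 16*n + 16) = (n - 3)*(n - 1)*(n^2 - 16) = (n - 3)*(n - 1)*(n + 4)*(n - 4)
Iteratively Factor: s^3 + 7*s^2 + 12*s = (s)*(s^2 + 7*s + 12) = s*(s + 3)*(s + 4)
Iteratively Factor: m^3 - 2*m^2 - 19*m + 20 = (m - 5)*(m^2 + 3*m - 4) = (m - 5)*(m + 4)*(m - 1)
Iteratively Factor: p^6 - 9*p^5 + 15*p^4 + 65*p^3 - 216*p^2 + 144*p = (p - 3)*(p^5 - 6*p^4 - 3*p^3 + 56*p^2 - 48*p) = p*(p - 3)*(p^4 - 6*p^3 - 3*p^2 + 56*p - 48) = p*(p - 3)*(p + 3)*(p^3 - 9*p^2 + 24*p - 16) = p*(p - 4)*(p - 3)*(p + 3)*(p^2 - 5*p + 4) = p*(p - 4)^2*(p - 3)*(p + 3)*(p - 1)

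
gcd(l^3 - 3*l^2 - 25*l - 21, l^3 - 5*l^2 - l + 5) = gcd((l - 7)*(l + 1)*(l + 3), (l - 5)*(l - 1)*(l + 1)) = l + 1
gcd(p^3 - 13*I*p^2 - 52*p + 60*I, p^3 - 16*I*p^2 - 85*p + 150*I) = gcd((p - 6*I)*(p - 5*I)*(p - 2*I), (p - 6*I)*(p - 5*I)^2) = p^2 - 11*I*p - 30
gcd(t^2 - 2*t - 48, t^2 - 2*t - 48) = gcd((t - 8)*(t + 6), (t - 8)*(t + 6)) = t^2 - 2*t - 48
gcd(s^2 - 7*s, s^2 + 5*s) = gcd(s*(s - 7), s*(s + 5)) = s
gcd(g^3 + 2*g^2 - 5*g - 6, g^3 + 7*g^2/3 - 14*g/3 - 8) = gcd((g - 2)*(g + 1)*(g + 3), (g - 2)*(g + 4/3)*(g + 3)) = g^2 + g - 6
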